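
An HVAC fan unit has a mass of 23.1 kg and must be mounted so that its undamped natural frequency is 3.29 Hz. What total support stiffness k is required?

ω_n = 2πf_n = 2π × 3.29 = 20.67 rad/s.
k = m·ω_n² = 23.1 × 20.67² = 23.1 × 427.3 = 9871 N/m.

9870 N/m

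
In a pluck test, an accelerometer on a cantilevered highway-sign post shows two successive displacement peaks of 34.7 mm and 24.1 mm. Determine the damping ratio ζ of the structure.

0.0579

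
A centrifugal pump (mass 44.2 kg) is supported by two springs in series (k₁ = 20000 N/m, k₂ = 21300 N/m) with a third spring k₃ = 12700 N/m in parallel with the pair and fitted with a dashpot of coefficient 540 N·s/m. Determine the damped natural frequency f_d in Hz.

Series pair: k_s = k₁k₂/(k₁+k₂) = (20000)(21300)/(20000 + 21300) = 10310 N/m. In parallel with k₃: k_eq = 10310 + 12700 = 23010 N/m.
ω_n = √(k_eq/m) = √(23010/44.2) = 22.82 rad/s.
Critical damping c_c = 2√(k_eq·m) = 2√(23010 × 44.2) = 2017 N·s/m, so ζ = c/c_c = 540/2017 = 0.2677.
ω_d = ω_n√(1 − ζ²) = 22.82 × √(1 − 0.0717) = 21.99 rad/s.
f_d = ω_d/(2π) = 3.499 Hz.

3.50 Hz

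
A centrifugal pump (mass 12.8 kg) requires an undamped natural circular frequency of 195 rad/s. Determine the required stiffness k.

487000 N/m

k = m·ω_n² = 12.8 × 195.0² = 12.8 × 38020 = 486700 N/m.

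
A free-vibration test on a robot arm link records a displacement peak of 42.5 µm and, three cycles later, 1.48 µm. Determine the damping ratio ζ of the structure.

0.175

Logarithmic decrement δ = (1/n)·ln(x₀/x_n) = (1/3)·ln(42.5/1.48) = (1/3)·ln(28.72) = 1.119.
ζ = δ/√(4π² + δ²) = 1.119/√(39.48 + 1.25) = 1.119/6.382 = 0.1754.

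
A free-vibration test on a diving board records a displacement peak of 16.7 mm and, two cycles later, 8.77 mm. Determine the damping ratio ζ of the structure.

0.0512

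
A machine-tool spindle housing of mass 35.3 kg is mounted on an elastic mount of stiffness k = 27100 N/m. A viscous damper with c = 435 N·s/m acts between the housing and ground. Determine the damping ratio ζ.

0.222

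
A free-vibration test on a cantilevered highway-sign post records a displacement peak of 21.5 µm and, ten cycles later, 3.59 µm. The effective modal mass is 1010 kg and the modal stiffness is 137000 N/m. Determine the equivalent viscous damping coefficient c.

670 N·s/m

Logarithmic decrement δ = (1/n)·ln(x₀/x_n) = (1/10)·ln(21.5/3.59) = (1/10)·ln(5.989) = 0.1790.
ζ = δ/√(4π² + δ²) = 0.1790/√(39.48 + 0.0320) = 0.1790/6.286 = 0.02848.
c = ζ · 2√(km) = 0.02848 × 2√(137000 × 1010) = 0.02848 × 23530 = 669.9 N·s/m.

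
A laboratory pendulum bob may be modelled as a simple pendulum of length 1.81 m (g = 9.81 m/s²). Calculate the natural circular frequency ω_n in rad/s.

For a simple pendulum ω_n = √(g/L) = √(9.81/1.81) = √5.420 = 2.328 rad/s.

2.33 rad/s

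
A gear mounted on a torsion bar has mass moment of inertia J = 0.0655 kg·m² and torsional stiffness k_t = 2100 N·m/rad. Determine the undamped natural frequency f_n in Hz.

ω_n = √(k_t/J) = √(2100/0.0655) = √32060 = 179.1 rad/s.
f_n = ω_n/(2π) = 179.1/6.283 = 28.50 Hz.

28.5 Hz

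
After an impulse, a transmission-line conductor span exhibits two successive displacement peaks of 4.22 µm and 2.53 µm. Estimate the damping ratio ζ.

0.0812

Logarithmic decrement δ = (1/n)·ln(x₀/x_n) = (1/1)·ln(4.22/2.53) = (1/1)·ln(1.668) = 0.5116.
ζ = δ/√(4π² + δ²) = 0.5116/√(39.48 + 0.262) = 0.5116/6.304 = 0.08116.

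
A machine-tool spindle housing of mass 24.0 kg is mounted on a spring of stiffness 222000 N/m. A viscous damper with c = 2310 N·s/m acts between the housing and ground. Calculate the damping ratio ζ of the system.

0.500

ω_n = √(k/m) = √(222000/24.0) = 96.18 rad/s.
Critical damping c_c = 2√(k·m) = 2√(222000 × 24.0) = 4616 N·s/m, so ζ = c/c_c = 2310/4616 = 0.5004.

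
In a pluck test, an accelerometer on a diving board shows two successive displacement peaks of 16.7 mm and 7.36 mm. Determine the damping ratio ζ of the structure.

Logarithmic decrement δ = (1/n)·ln(x₀/x_n) = (1/1)·ln(16.7/7.36) = (1/1)·ln(2.269) = 0.8193.
ζ = δ/√(4π² + δ²) = 0.8193/√(39.48 + 0.671) = 0.8193/6.336 = 0.1293.

0.129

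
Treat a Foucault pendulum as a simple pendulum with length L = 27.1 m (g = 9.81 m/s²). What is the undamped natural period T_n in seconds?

10.4 s

For a simple pendulum ω_n = √(g/L) = √(9.81/27.1) = √0.3620 = 0.6017 rad/s.
T_n = 2π/ω_n = 6.283/0.6017 = 10.44 s.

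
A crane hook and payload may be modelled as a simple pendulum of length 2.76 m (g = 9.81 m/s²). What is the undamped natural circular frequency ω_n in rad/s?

1.89 rad/s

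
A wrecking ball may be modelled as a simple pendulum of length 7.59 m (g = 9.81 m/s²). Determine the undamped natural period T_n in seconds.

5.53 s

For a simple pendulum ω_n = √(g/L) = √(9.81/7.59) = √1.292 = 1.137 rad/s.
T_n = 2π/ω_n = 6.283/1.137 = 5.527 s.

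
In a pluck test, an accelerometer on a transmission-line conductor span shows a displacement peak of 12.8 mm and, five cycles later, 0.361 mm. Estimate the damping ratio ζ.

0.113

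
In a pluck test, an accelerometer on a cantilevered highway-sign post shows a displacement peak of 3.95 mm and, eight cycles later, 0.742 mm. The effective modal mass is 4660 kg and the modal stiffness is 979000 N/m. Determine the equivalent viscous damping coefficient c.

Logarithmic decrement δ = (1/n)·ln(x₀/x_n) = (1/8)·ln(3.95/0.742) = (1/8)·ln(5.323) = 0.2090.
ζ = δ/√(4π² + δ²) = 0.2090/√(39.48 + 0.0437) = 0.2090/6.287 = 0.03325.
c = ζ · 2√(km) = 0.03325 × 2√(979000 × 4660) = 0.03325 × 135100 = 4491 N·s/m.

4490 N·s/m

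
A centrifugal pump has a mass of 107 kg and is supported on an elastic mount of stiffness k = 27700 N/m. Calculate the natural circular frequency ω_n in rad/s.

16.1 rad/s

ω_n = √(k/m) = √(27700/107) = √258.9 = 16.09 rad/s.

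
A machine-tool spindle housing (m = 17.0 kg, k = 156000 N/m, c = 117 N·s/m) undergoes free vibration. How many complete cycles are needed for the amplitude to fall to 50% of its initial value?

4 cycles

ζ = c/(2√(km)) = 117/(2√(156000 × 17.0)) = 117/3257 = 0.03592.
Logarithmic decrement δ = 2πζ/√(1 − ζ²) = 2π × 0.03592/√(1 − 0.00129) = 0.2259.
x_n/x₀ = e^(−nδ) ≤ 0.5; take ln: n ≥ ln(1/0.5)/δ = 0.6931/0.2259 = 3.069.
So 4 complete cycles are required.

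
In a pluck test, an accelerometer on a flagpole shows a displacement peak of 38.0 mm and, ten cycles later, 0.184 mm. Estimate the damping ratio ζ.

0.0845

Logarithmic decrement δ = (1/n)·ln(x₀/x_n) = (1/10)·ln(38.0/0.184) = (1/10)·ln(206.5) = 0.5330.
ζ = δ/√(4π² + δ²) = 0.5330/√(39.48 + 0.284) = 0.5330/6.306 = 0.08453.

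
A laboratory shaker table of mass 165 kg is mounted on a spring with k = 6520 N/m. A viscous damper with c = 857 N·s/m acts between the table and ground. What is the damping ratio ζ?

0.413

ω_n = √(k/m) = √(6520/165) = 6.286 rad/s.
Critical damping c_c = 2√(k·m) = 2√(6520 × 165) = 2074 N·s/m, so ζ = c/c_c = 857/2074 = 0.4131.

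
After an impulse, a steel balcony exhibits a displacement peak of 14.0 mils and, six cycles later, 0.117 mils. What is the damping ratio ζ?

Logarithmic decrement δ = (1/n)·ln(x₀/x_n) = (1/6)·ln(14.0/0.117) = (1/6)·ln(119.7) = 0.7974.
ζ = δ/√(4π² + δ²) = 0.7974/√(39.48 + 0.636) = 0.7974/6.334 = 0.1259.

0.126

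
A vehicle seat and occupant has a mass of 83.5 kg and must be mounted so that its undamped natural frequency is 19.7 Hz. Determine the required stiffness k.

ω_n = 2πf_n = 2π × 19.7 = 123.8 rad/s.
k = m·ω_n² = 83.5 × 123.8² = 83.5 × 15320 = 1279000 N/m.

1280000 N/m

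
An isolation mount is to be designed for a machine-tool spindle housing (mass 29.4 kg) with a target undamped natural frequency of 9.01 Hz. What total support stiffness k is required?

94200 N/m

ω_n = 2πf_n = 2π × 9.01 = 56.61 rad/s.
k = m·ω_n² = 29.4 × 56.61² = 29.4 × 3205 = 94220 N/m.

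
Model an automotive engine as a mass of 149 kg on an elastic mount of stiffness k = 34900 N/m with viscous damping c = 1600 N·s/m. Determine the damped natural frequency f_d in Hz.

ω_n = √(k/m) = √(34900/149) = 15.30 rad/s.
Critical damping c_c = 2√(k·m) = 2√(34900 × 149) = 4561 N·s/m, so ζ = c/c_c = 1600/4561 = 0.3508.
ω_d = ω_n√(1 − ζ²) = 15.30 × √(1 − 0.123) = 14.33 rad/s.
f_d = ω_d/(2π) = 2.281 Hz.

2.28 Hz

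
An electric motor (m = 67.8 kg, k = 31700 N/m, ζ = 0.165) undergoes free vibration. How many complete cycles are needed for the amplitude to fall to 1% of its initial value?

5 cycles

Logarithmic decrement δ = 2πζ/√(1 − ζ²) = 2π × 0.1650/√(1 − 0.0272) = 1.051.
x_n/x₀ = e^(−nδ) ≤ 0.01; take ln: n ≥ ln(1/0.01)/δ = 4.605/1.051 = 4.381.
So 5 complete cycles are required.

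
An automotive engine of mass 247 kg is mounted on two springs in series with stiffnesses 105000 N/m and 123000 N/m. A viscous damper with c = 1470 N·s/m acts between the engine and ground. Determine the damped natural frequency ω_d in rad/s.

14.8 rad/s

Series springs: 1/k_eq = 1/105000 + 1/123000 = 1.765×10^-5, so k_eq = 56640 N/m.
ω_n = √(k_eq/m) = √(56640/247) = 15.14 rad/s.
Critical damping c_c = 2√(k_eq·m) = 2√(56640 × 247) = 7481 N·s/m, so ζ = c/c_c = 1470/7481 = 0.1965.
ω_d = ω_n√(1 − ζ²) = 15.14 × √(1 − 0.0386) = 14.85 rad/s.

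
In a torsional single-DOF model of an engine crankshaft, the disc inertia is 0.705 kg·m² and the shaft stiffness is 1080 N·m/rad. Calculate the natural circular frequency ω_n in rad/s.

39.1 rad/s

ω_n = √(k_t/J) = √(1080/0.705) = √1532 = 39.14 rad/s.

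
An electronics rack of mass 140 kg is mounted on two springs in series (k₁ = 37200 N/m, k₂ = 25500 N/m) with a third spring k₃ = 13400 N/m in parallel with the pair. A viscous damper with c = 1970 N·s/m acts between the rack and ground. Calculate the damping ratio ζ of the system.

Series pair: k_s = k₁k₂/(k₁+k₂) = (37200)(25500)/(37200 + 25500) = 15130 N/m. In parallel with k₃: k_eq = 15130 + 13400 = 28530 N/m.
ω_n = √(k_eq/m) = √(28530/140) = 14.28 rad/s.
Critical damping c_c = 2√(k_eq·m) = 2√(28530 × 140) = 3997 N·s/m, so ζ = c/c_c = 1970/3997 = 0.4929.

0.493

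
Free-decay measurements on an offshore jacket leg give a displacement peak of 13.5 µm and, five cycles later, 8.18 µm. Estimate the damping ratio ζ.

Logarithmic decrement δ = (1/n)·ln(x₀/x_n) = (1/5)·ln(13.5/8.18) = (1/5)·ln(1.650) = 0.1002.
ζ = δ/√(4π² + δ²) = 0.1002/√(39.48 + 0.0100) = 0.1002/6.284 = 0.01595.

0.0159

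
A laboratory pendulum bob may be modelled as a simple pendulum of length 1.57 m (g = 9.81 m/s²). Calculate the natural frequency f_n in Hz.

For a simple pendulum ω_n = √(g/L) = √(9.81/1.57) = √6.248 = 2.500 rad/s.
f_n = ω_n/(2π) = 2.500/6.283 = 0.3978 Hz.

0.398 Hz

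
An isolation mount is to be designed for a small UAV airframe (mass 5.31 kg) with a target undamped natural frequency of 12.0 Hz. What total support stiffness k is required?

ω_n = 2πf_n = 2π × 12.0 = 75.40 rad/s.
k = m·ω_n² = 5.31 × 75.40² = 5.31 × 5685 = 30190 N/m.

30200 N/m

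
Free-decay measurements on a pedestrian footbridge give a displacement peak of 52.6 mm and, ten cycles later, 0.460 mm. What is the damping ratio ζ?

0.0752

Logarithmic decrement δ = (1/n)·ln(x₀/x_n) = (1/10)·ln(52.6/0.460) = (1/10)·ln(114.3) = 0.4739.
ζ = δ/√(4π² + δ²) = 0.4739/√(39.48 + 0.225) = 0.4739/6.301 = 0.07521.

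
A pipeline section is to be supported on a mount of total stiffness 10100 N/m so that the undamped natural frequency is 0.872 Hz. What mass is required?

ω_n = 2πf_n = 2π × 0.872 = 5.479 rad/s.
m = k/ω_n² = 10100/5.479² = 10100/30.02 = 336.5 kg.

336 kg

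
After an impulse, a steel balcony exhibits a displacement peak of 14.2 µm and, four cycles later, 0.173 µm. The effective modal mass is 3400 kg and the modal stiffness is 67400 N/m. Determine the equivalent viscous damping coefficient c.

5230 N·s/m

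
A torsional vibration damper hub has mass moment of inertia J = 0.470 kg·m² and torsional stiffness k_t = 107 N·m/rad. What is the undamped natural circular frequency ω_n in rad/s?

ω_n = √(k_t/J) = √(107/0.470) = √227.7 = 15.09 rad/s.

15.1 rad/s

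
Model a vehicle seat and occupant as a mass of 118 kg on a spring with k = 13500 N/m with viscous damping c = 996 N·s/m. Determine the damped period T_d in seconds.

ω_n = √(k/m) = √(13500/118) = 10.70 rad/s.
Critical damping c_c = 2√(k·m) = 2√(13500 × 118) = 2524 N·s/m, so ζ = c/c_c = 996/2524 = 0.3946.
ω_d = ω_n√(1 − ζ²) = 10.70 × √(1 − 0.156) = 9.828 rad/s.
T_d = 2π/ω_d = 0.6393 s.

0.639 s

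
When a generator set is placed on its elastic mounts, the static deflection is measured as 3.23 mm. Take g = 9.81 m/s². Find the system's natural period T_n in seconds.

ω_n = √(g/δ_st) = √(9.81/0.00323) = √3037 = 55.11 rad/s.
T_n = 2π/ω_n = 6.283/55.11 = 0.1140 s.

0.114 s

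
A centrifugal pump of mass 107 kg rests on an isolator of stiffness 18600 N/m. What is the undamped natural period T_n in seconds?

0.477 s

ω_n = √(k/m) = √(18600/107) = √173.8 = 13.18 rad/s.
T_n = 2π/ω_n = 6.283/13.18 = 0.4766 s.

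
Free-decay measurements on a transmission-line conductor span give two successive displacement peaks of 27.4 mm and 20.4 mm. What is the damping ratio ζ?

0.0469

Logarithmic decrement δ = (1/n)·ln(x₀/x_n) = (1/1)·ln(27.4/20.4) = (1/1)·ln(1.343) = 0.2950.
ζ = δ/√(4π² + δ²) = 0.2950/√(39.48 + 0.0870) = 0.2950/6.290 = 0.04690.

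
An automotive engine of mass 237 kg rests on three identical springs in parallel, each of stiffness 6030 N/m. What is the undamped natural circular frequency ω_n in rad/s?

Parallel springs add: k_eq = 3 × 6030 = 18090 N/m.
ω_n = √(k_eq/m) = √(18090/237) = √76.33 = 8.737 rad/s.

8.74 rad/s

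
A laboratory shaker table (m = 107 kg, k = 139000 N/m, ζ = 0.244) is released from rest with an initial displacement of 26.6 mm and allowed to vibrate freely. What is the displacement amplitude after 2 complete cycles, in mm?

Logarithmic decrement δ = 2πζ/√(1 − ζ²) = 2π × 0.2440/√(1 − 0.0595) = 1.581.
After n cycles, x_n/x₀ = e^(−nδ), so x_2 = 26.6 × e^(−2 × 1.581) = 26.6 × 0.04235 = 1.127 mm.

1.13 mm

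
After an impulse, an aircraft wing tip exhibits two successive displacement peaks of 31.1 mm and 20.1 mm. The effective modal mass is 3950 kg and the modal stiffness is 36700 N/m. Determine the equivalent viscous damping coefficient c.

Logarithmic decrement δ = (1/n)·ln(x₀/x_n) = (1/1)·ln(31.1/20.1) = (1/1)·ln(1.547) = 0.4365.
ζ = δ/√(4π² + δ²) = 0.4365/√(39.48 + 0.191) = 0.4365/6.298 = 0.06930.
c = ζ · 2√(km) = 0.06930 × 2√(36700 × 3950) = 0.06930 × 24080 = 1669 N·s/m.

1670 N·s/m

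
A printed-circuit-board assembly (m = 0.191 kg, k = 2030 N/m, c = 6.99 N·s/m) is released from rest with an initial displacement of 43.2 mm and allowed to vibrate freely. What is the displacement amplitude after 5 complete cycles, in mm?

0.150 mm

ζ = c/(2√(km)) = 6.99/(2√(2030 × 0.191)) = 6.99/39.38 = 0.1775.
Logarithmic decrement δ = 2πζ/√(1 − ζ²) = 2π × 0.1775/√(1 − 0.0315) = 1.133.
After n cycles, x_n/x₀ = e^(−nδ), so x_5 = 43.2 × e^(−5 × 1.133) = 43.2 × 0.003461 = 0.1495 mm.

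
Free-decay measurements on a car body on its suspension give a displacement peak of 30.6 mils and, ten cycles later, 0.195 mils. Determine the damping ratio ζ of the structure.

Logarithmic decrement δ = (1/n)·ln(x₀/x_n) = (1/10)·ln(30.6/0.195) = (1/10)·ln(156.9) = 0.5056.
ζ = δ/√(4π² + δ²) = 0.5056/√(39.48 + 0.256) = 0.5056/6.303 = 0.08021.

0.0802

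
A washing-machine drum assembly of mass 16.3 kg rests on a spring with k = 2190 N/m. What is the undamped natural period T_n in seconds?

0.542 s

ω_n = √(k/m) = √(2190/16.3) = √134.4 = 11.59 rad/s.
T_n = 2π/ω_n = 6.283/11.59 = 0.5421 s.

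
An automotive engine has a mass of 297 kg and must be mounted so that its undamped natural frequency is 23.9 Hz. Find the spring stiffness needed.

6700000 N/m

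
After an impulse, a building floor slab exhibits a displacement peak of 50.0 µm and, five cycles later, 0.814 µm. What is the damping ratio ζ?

0.130

Logarithmic decrement δ = (1/n)·ln(x₀/x_n) = (1/5)·ln(50.0/0.814) = (1/5)·ln(61.43) = 0.8236.
ζ = δ/√(4π² + δ²) = 0.8236/√(39.48 + 0.678) = 0.8236/6.337 = 0.1300.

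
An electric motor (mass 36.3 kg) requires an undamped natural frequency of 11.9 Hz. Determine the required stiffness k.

203000 N/m

ω_n = 2πf_n = 2π × 11.9 = 74.77 rad/s.
k = m·ω_n² = 36.3 × 74.77² = 36.3 × 5591 = 202900 N/m.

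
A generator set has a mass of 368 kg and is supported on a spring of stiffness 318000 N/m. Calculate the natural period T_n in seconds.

0.214 s

ω_n = √(k/m) = √(318000/368) = √864.1 = 29.40 rad/s.
T_n = 2π/ω_n = 6.283/29.40 = 0.2137 s.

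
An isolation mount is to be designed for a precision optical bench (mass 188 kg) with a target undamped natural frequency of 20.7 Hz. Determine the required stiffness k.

3180000 N/m

ω_n = 2πf_n = 2π × 20.7 = 130.1 rad/s.
k = m·ω_n² = 188 × 130.1² = 188 × 16920 = 3180000 N/m.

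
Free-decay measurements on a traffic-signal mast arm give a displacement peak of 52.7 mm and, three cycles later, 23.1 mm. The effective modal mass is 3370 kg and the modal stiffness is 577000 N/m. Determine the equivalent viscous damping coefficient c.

Logarithmic decrement δ = (1/n)·ln(x₀/x_n) = (1/3)·ln(52.7/23.1) = (1/3)·ln(2.281) = 0.2749.
ζ = δ/√(4π² + δ²) = 0.2749/√(39.48 + 0.0756) = 0.2749/6.289 = 0.04371.
c = ζ · 2√(km) = 0.04371 × 2√(577000 × 3370) = 0.04371 × 88190 = 3855 N·s/m.

3860 N·s/m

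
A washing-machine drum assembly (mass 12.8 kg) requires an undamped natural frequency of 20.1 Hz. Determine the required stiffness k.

ω_n = 2πf_n = 2π × 20.1 = 126.3 rad/s.
k = m·ω_n² = 12.8 × 126.3² = 12.8 × 15950 = 204200 N/m.

204000 N/m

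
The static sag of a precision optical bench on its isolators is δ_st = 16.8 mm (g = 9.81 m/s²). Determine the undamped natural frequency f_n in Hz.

ω_n = √(g/δ_st) = √(9.81/0.0168) = √583.9 = 24.16 rad/s.
f_n = ω_n/(2π) = 24.16/6.283 = 3.846 Hz.

3.85 Hz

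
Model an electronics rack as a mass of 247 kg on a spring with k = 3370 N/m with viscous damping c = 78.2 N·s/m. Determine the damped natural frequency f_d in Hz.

0.587 Hz

ω_n = √(k/m) = √(3370/247) = 3.694 rad/s.
Critical damping c_c = 2√(k·m) = 2√(3370 × 247) = 1825 N·s/m, so ζ = c/c_c = 78.2/1825 = 0.04286.
ω_d = ω_n√(1 − ζ²) = 3.694 × √(1 − 0.00184) = 3.690 rad/s.
f_d = ω_d/(2π) = 0.5873 Hz.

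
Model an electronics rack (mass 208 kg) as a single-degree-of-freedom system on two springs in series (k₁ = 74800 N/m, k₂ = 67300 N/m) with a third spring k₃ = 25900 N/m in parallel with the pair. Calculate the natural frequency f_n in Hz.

Series pair: k_s = k₁k₂/(k₁+k₂) = (74800)(67300)/(74800 + 67300) = 35430 N/m. In parallel with k₃: k_eq = 35430 + 25900 = 61330 N/m.
ω_n = √(k_eq/m) = √(61330/208) = √294.8 = 17.17 rad/s.
f_n = ω_n/(2π) = 17.17/6.283 = 2.733 Hz.

2.73 Hz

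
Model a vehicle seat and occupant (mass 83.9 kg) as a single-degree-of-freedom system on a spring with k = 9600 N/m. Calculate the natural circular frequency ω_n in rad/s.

ω_n = √(k/m) = √(9600/83.9) = √114.4 = 10.70 rad/s.

10.7 rad/s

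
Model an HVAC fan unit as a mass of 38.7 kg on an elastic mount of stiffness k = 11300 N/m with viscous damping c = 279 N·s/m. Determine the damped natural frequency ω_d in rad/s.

16.7 rad/s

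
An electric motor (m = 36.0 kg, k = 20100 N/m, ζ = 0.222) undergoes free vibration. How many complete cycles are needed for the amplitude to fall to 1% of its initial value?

Logarithmic decrement δ = 2πζ/√(1 − ζ²) = 2π × 0.2220/√(1 − 0.0493) = 1.431.
x_n/x₀ = e^(−nδ) ≤ 0.01; take ln: n ≥ ln(1/0.01)/δ = 4.605/1.431 = 3.219.
So 4 complete cycles are required.

4 cycles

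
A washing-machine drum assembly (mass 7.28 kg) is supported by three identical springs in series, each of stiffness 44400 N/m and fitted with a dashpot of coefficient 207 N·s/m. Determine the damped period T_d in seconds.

Series springs: 1/k_eq = 3/44400, so k_eq = 44400/3 = 14800 N/m.
ω_n = √(k_eq/m) = √(14800/7.28) = 45.09 rad/s.
Critical damping c_c = 2√(k_eq·m) = 2√(14800 × 7.28) = 656.5 N·s/m, so ζ = c/c_c = 207/656.5 = 0.3153.
ω_d = ω_n√(1 − ζ²) = 45.09 × √(1 − 0.0994) = 42.79 rad/s.
T_d = 2π/ω_d = 0.1468 s.

0.147 s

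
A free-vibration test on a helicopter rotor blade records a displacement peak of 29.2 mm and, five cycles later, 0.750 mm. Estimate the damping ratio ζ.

0.116

Logarithmic decrement δ = (1/n)·ln(x₀/x_n) = (1/5)·ln(29.2/0.750) = (1/5)·ln(38.93) = 0.7324.
ζ = δ/√(4π² + δ²) = 0.7324/√(39.48 + 0.536) = 0.7324/6.326 = 0.1158.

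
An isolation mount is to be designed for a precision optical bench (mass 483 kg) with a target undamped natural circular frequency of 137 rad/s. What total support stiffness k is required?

9070000 N/m

k = m·ω_n² = 483 × 137.0² = 483 × 18770 = 9065000 N/m.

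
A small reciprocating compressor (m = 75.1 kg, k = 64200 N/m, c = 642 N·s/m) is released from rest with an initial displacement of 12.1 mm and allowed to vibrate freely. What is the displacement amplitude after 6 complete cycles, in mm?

ζ = c/(2√(km)) = 642/(2√(64200 × 75.1)) = 642/4392 = 0.1462.
Logarithmic decrement δ = 2πζ/√(1 − ζ²) = 2π × 0.1462/√(1 − 0.0214) = 0.9285.
After n cycles, x_n/x₀ = e^(−nδ), so x_6 = 12.1 × e^(−6 × 0.9285) = 12.1 × 0.003806 = 0.04606 mm.

0.0461 mm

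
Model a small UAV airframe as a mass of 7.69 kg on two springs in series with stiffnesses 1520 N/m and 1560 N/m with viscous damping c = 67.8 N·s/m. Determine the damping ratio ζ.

0.441

Series springs: 1/k_eq = 1/1520 + 1/1560 = 0.001299, so k_eq = 769.9 N/m.
ω_n = √(k_eq/m) = √(769.9/7.69) = 10.01 rad/s.
Critical damping c_c = 2√(k_eq·m) = 2√(769.9 × 7.69) = 153.9 N·s/m, so ζ = c/c_c = 67.8/153.9 = 0.4406.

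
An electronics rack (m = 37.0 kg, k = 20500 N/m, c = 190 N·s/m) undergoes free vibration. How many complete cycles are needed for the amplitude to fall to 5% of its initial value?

5 cycles

ζ = c/(2√(km)) = 190/(2√(20500 × 37.0)) = 190/1742 = 0.1091.
Logarithmic decrement δ = 2πζ/√(1 − ζ²) = 2π × 0.1091/√(1 − 0.0119) = 0.6895.
x_n/x₀ = e^(−nδ) ≤ 0.05; take ln: n ≥ ln(1/0.05)/δ = 2.996/0.6895 = 4.345.
So 5 complete cycles are required.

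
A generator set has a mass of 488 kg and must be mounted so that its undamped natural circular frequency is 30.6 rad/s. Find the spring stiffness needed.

k = m·ω_n² = 488 × 30.60² = 488 × 936.4 = 456900 N/m.

457000 N/m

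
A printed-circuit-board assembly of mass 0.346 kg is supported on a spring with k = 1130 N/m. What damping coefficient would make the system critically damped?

39.5 N·s/m

c_c = 2√(k·m) = 2√(1130 × 0.346) = 2 × 19.77 = 39.55 N·s/m.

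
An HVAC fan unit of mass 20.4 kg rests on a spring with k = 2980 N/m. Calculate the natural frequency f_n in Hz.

1.92 Hz

ω_n = √(k/m) = √(2980/20.4) = √146.1 = 12.09 rad/s.
f_n = ω_n/(2π) = 12.09/6.283 = 1.924 Hz.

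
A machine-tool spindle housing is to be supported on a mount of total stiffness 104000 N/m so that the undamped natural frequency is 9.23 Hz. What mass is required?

30.9 kg

ω_n = 2πf_n = 2π × 9.23 = 57.99 rad/s.
m = k/ω_n² = 104000/57.99² = 104000/3363 = 30.92 kg.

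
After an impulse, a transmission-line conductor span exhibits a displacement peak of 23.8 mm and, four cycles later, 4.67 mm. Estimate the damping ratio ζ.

Logarithmic decrement δ = (1/n)·ln(x₀/x_n) = (1/4)·ln(23.8/4.67) = (1/4)·ln(5.096) = 0.4071.
ζ = δ/√(4π² + δ²) = 0.4071/√(39.48 + 0.166) = 0.4071/6.296 = 0.06466.

0.0647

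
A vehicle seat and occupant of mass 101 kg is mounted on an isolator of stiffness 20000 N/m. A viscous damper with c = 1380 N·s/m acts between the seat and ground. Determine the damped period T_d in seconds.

0.511 s

ω_n = √(k/m) = √(20000/101) = 14.07 rad/s.
Critical damping c_c = 2√(k·m) = 2√(20000 × 101) = 2843 N·s/m, so ζ = c/c_c = 1380/2843 = 0.4855.
ω_d = ω_n√(1 − ζ²) = 14.07 × √(1 − 0.236) = 12.30 rad/s.
T_d = 2π/ω_d = 0.5107 s.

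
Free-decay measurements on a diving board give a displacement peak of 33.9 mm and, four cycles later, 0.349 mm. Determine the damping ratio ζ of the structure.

0.179

Logarithmic decrement δ = (1/n)·ln(x₀/x_n) = (1/4)·ln(33.9/0.349) = (1/4)·ln(97.13) = 1.144.
ζ = δ/√(4π² + δ²) = 1.144/√(39.48 + 1.31) = 1.144/6.386 = 0.1791.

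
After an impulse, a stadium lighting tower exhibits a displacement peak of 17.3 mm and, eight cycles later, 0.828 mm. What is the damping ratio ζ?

0.0604

Logarithmic decrement δ = (1/n)·ln(x₀/x_n) = (1/8)·ln(17.3/0.828) = (1/8)·ln(20.89) = 0.3799.
ζ = δ/√(4π² + δ²) = 0.3799/√(39.48 + 0.144) = 0.3799/6.295 = 0.06036.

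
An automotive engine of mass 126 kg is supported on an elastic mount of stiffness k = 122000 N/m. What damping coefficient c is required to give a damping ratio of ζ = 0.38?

c_c = 2√(k·m) = 2√(122000 × 126) = 7841 N·s/m.
c = ζ·c_c = 0.38 × 7841 = 2980 N·s/m.

2980 N·s/m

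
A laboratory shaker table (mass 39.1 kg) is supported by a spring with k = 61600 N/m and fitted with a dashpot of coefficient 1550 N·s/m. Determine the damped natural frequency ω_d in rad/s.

ω_n = √(k/m) = √(61600/39.1) = 39.69 rad/s.
Critical damping c_c = 2√(k·m) = 2√(61600 × 39.1) = 3104 N·s/m, so ζ = c/c_c = 1550/3104 = 0.4994.
ω_d = ω_n√(1 − ζ²) = 39.69 × √(1 − 0.249) = 34.39 rad/s.

34.4 rad/s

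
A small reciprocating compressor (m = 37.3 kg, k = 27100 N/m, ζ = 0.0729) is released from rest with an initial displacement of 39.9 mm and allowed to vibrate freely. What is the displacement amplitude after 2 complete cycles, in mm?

Logarithmic decrement δ = 2πζ/√(1 − ζ²) = 2π × 0.07290/√(1 − 0.00531) = 0.4593.
After n cycles, x_n/x₀ = e^(−nδ), so x_2 = 39.9 × e^(−2 × 0.4593) = 39.9 × 0.3991 = 15.92 mm.

15.9 mm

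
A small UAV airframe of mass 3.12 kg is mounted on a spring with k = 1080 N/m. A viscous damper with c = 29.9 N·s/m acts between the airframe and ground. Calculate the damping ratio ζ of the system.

0.258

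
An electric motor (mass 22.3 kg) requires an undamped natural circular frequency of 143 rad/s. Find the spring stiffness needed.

k = m·ω_n² = 22.3 × 143.0² = 22.3 × 20450 = 456000 N/m.

456000 N/m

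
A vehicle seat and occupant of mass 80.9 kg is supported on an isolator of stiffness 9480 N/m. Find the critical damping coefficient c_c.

1750 N·s/m

c_c = 2√(k·m) = 2√(9480 × 80.9) = 2 × 875.7 = 1751 N·s/m.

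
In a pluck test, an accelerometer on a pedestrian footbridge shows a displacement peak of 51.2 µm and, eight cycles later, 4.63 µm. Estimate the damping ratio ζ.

0.0478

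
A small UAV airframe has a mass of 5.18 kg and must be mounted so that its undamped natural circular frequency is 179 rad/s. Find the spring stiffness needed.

k = m·ω_n² = 5.18 × 179.0² = 5.18 × 32040 = 166000 N/m.

166000 N/m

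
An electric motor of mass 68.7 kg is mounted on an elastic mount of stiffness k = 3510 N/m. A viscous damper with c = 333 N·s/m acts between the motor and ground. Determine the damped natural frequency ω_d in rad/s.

ω_n = √(k/m) = √(3510/68.7) = 7.148 rad/s.
Critical damping c_c = 2√(k·m) = 2√(3510 × 68.7) = 982.1 N·s/m, so ζ = c/c_c = 333/982.1 = 0.3391.
ω_d = ω_n√(1 − ζ²) = 7.148 × √(1 − 0.115) = 6.724 rad/s.

6.72 rad/s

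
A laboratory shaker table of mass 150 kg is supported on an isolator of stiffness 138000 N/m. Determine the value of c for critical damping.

9100 N·s/m

c_c = 2√(k·m) = 2√(138000 × 150) = 2 × 4550 = 9099 N·s/m.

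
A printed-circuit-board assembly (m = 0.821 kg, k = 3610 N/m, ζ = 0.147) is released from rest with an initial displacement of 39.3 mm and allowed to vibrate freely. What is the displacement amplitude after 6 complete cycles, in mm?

0.145 mm

Logarithmic decrement δ = 2πζ/√(1 − ζ²) = 2π × 0.1470/√(1 − 0.0216) = 0.9338.
After n cycles, x_n/x₀ = e^(−nδ), so x_6 = 39.3 × e^(−6 × 0.9338) = 39.3 × 0.003688 = 0.1449 mm.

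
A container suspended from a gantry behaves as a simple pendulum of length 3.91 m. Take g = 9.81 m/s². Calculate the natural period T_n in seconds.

For a simple pendulum ω_n = √(g/L) = √(9.81/3.91) = √2.509 = 1.584 rad/s.
T_n = 2π/ω_n = 6.283/1.584 = 3.967 s.

3.97 s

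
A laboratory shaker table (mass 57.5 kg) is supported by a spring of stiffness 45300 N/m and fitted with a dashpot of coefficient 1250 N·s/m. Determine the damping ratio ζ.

0.387

ω_n = √(k/m) = √(45300/57.5) = 28.07 rad/s.
Critical damping c_c = 2√(k·m) = 2√(45300 × 57.5) = 3228 N·s/m, so ζ = c/c_c = 1250/3228 = 0.3873.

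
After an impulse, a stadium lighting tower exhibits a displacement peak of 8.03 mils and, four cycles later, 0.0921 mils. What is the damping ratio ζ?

0.175

Logarithmic decrement δ = (1/n)·ln(x₀/x_n) = (1/4)·ln(8.03/0.0921) = (1/4)·ln(87.19) = 1.117.
ζ = δ/√(4π² + δ²) = 1.117/√(39.48 + 1.25) = 1.117/6.382 = 0.1750.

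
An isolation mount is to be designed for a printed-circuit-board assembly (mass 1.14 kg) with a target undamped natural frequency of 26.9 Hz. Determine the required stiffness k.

ω_n = 2πf_n = 2π × 26.9 = 169.0 rad/s.
k = m·ω_n² = 1.14 × 169.0² = 1.14 × 28570 = 32570 N/m.

32600 N/m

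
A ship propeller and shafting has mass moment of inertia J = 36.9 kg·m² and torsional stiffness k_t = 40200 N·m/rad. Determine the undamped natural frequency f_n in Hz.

5.25 Hz

ω_n = √(k_t/J) = √(40200/36.9) = √1089 = 33.01 rad/s.
f_n = ω_n/(2π) = 33.01/6.283 = 5.253 Hz.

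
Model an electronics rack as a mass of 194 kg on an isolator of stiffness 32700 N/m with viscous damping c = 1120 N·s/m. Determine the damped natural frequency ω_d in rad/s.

ω_n = √(k/m) = √(32700/194) = 12.98 rad/s.
Critical damping c_c = 2√(k·m) = 2√(32700 × 194) = 5037 N·s/m, so ζ = c/c_c = 1120/5037 = 0.2223.
ω_d = ω_n√(1 − ζ²) = 12.98 × √(1 − 0.0494) = 12.66 rad/s.

12.7 rad/s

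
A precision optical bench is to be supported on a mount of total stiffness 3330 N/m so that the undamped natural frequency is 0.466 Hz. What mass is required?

ω_n = 2πf_n = 2π × 0.466 = 2.928 rad/s.
m = k/ω_n² = 3330/2.928² = 3330/8.573 = 388.4 kg.

388 kg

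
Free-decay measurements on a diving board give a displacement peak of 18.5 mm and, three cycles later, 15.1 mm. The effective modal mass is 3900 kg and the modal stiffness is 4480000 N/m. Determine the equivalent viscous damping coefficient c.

2850 N·s/m

Logarithmic decrement δ = (1/n)·ln(x₀/x_n) = (1/3)·ln(18.5/15.1) = (1/3)·ln(1.225) = 0.06769.
ζ = δ/√(4π² + δ²) = 0.06769/√(39.48 + 0.00458) = 0.06769/6.284 = 0.01077.
c = ζ · 2√(km) = 0.01077 × 2√(4480000 × 3900) = 0.01077 × 264400 = 2848 N·s/m.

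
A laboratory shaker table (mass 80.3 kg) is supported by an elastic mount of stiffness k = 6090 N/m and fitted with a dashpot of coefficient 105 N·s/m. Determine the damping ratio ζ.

0.0751

ω_n = √(k/m) = √(6090/80.3) = 8.709 rad/s.
Critical damping c_c = 2√(k·m) = 2√(6090 × 80.3) = 1399 N·s/m, so ζ = c/c_c = 105/1399 = 0.07507.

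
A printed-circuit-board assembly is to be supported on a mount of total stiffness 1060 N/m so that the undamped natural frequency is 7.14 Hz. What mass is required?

ω_n = 2πf_n = 2π × 7.14 = 44.86 rad/s.
m = k/ω_n² = 1060/44.86² = 1060/2013 = 0.5267 kg.

0.527 kg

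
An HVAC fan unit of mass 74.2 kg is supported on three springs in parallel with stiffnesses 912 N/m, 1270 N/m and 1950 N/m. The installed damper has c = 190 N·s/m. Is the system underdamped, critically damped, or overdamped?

underdamped

Parallel springs add: k_eq = 912 + 1270 + 1950 = 4132 N/m.
c_c = 2√(k_eq·m) = 1107 N·s/m; ζ = c/c_c = 190/1107 = 0.172.
Since ζ < 1 the system is underdamped.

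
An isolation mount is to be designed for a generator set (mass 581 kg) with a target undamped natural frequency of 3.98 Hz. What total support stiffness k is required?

ω_n = 2πf_n = 2π × 3.98 = 25.01 rad/s.
k = m·ω_n² = 581 × 25.01² = 581 × 625.4 = 363300 N/m.

363000 N/m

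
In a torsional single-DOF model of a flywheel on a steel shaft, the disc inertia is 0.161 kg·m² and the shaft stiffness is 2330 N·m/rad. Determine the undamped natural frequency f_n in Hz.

19.1 Hz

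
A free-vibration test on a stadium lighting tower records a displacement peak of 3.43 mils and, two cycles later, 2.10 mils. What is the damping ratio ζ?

Logarithmic decrement δ = (1/n)·ln(x₀/x_n) = (1/2)·ln(3.43/2.10) = (1/2)·ln(1.633) = 0.2453.
ζ = δ/√(4π² + δ²) = 0.2453/√(39.48 + 0.0602) = 0.2453/6.288 = 0.03901.

0.0390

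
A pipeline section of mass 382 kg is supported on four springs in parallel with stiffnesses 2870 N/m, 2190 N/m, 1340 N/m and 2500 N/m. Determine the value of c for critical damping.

Parallel springs add: k_eq = 2870 + 2190 + 1340 + 2500 = 8900 N/m.
c_c = 2√(k_eq·m) = 2√(8900 × 382) = 2 × 1844 = 3688 N·s/m.

3690 N·s/m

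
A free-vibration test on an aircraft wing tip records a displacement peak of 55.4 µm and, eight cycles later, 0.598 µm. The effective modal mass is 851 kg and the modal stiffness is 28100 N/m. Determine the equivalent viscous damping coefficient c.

Logarithmic decrement δ = (1/n)·ln(x₀/x_n) = (1/8)·ln(55.4/0.598) = (1/8)·ln(92.64) = 0.5661.
ζ = δ/√(4π² + δ²) = 0.5661/√(39.48 + 0.320) = 0.5661/6.309 = 0.08973.
c = ζ · 2√(km) = 0.08973 × 2√(28100 × 851) = 0.08973 × 9780 = 877.6 N·s/m.

878 N·s/m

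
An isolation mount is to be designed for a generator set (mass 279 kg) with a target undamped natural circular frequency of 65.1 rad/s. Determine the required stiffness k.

1180000 N/m

k = m·ω_n² = 279 × 65.10² = 279 × 4238 = 1182000 N/m.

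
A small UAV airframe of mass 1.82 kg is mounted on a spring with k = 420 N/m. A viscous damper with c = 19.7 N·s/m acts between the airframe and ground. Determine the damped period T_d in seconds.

ω_n = √(k/m) = √(420.0/1.82) = 15.19 rad/s.
Critical damping c_c = 2√(k·m) = 2√(420.0 × 1.82) = 55.30 N·s/m, so ζ = c/c_c = 19.7/55.30 = 0.3563.
ω_d = ω_n√(1 − ζ²) = 15.19 × √(1 − 0.127) = 14.19 rad/s.
T_d = 2π/ω_d = 0.4427 s.

0.443 s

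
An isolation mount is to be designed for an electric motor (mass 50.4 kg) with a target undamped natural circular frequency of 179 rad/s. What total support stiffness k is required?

k = m·ω_n² = 50.4 × 179.0² = 50.4 × 32040 = 1615000 N/m.

1610000 N/m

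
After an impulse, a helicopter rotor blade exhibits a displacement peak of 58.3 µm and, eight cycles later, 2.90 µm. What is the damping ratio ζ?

Logarithmic decrement δ = (1/n)·ln(x₀/x_n) = (1/8)·ln(58.3/2.90) = (1/8)·ln(20.10) = 0.3751.
ζ = δ/√(4π² + δ²) = 0.3751/√(39.48 + 0.141) = 0.3751/6.294 = 0.05959.

0.0596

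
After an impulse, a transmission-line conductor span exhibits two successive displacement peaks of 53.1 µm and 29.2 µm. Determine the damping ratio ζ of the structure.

Logarithmic decrement δ = (1/n)·ln(x₀/x_n) = (1/1)·ln(53.1/29.2) = (1/1)·ln(1.818) = 0.5980.
ζ = δ/√(4π² + δ²) = 0.5980/√(39.48 + 0.358) = 0.5980/6.312 = 0.09475.

0.0947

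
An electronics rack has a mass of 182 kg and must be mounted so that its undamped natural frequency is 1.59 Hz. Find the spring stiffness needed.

ω_n = 2πf_n = 2π × 1.59 = 9.990 rad/s.
k = m·ω_n² = 182 × 9.990² = 182 × 99.81 = 18160 N/m.

18200 N/m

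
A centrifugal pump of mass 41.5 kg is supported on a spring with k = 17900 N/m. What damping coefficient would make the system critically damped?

c_c = 2√(k·m) = 2√(17900 × 41.5) = 2 × 861.9 = 1724 N·s/m.

1720 N·s/m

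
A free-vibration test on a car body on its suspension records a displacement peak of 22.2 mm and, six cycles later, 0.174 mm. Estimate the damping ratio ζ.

0.128

Logarithmic decrement δ = (1/n)·ln(x₀/x_n) = (1/6)·ln(22.2/0.174) = (1/6)·ln(127.6) = 0.8081.
ζ = δ/√(4π² + δ²) = 0.8081/√(39.48 + 0.653) = 0.8081/6.335 = 0.1276.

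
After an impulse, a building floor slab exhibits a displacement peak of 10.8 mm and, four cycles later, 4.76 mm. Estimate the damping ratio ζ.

Logarithmic decrement δ = (1/n)·ln(x₀/x_n) = (1/4)·ln(10.8/4.76) = (1/4)·ln(2.269) = 0.2048.
ζ = δ/√(4π² + δ²) = 0.2048/√(39.48 + 0.0420) = 0.2048/6.287 = 0.03258.

0.0326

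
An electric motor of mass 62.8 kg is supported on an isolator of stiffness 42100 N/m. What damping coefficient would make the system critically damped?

3250 N·s/m

c_c = 2√(k·m) = 2√(42100 × 62.8) = 2 × 1626 = 3252 N·s/m.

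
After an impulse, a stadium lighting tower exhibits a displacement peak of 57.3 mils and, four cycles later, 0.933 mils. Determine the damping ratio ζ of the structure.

0.162

Logarithmic decrement δ = (1/n)·ln(x₀/x_n) = (1/4)·ln(57.3/0.933) = (1/4)·ln(61.41) = 1.029.
ζ = δ/√(4π² + δ²) = 1.029/√(39.48 + 1.06) = 1.029/6.367 = 0.1617.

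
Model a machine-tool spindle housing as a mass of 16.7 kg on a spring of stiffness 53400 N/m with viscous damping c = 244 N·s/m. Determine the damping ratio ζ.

ω_n = √(k/m) = √(53400/16.7) = 56.55 rad/s.
Critical damping c_c = 2√(k·m) = 2√(53400 × 16.7) = 1889 N·s/m, so ζ = c/c_c = 244/1889 = 0.1292.

0.129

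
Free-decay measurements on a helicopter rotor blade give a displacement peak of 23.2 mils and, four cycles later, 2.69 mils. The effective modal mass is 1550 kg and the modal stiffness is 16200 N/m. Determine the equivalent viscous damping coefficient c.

856 N·s/m

Logarithmic decrement δ = (1/n)·ln(x₀/x_n) = (1/4)·ln(23.2/2.69) = (1/4)·ln(8.625) = 0.5387.
ζ = δ/√(4π² + δ²) = 0.5387/√(39.48 + 0.290) = 0.5387/6.306 = 0.08542.
c = ζ · 2√(km) = 0.08542 × 2√(16200 × 1550) = 0.08542 × 10020 = 856.0 N·s/m.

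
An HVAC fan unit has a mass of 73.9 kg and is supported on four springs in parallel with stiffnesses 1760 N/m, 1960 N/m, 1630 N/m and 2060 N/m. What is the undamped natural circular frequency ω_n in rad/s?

10.0 rad/s

Parallel springs add: k_eq = 1760 + 1960 + 1630 + 2060 = 7410 N/m.
ω_n = √(k_eq/m) = √(7410/73.9) = √100.3 = 10.01 rad/s.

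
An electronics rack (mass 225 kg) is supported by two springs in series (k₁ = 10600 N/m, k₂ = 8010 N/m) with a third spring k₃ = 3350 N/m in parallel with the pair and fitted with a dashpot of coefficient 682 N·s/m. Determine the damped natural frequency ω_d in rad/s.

5.73 rad/s

Series pair: k_s = k₁k₂/(k₁+k₂) = (10600)(8010)/(10600 + 8010) = 4562 N/m. In parallel with k₃: k_eq = 4562 + 3350 = 7912 N/m.
ω_n = √(k_eq/m) = √(7912/225) = 5.930 rad/s.
Critical damping c_c = 2√(k_eq·m) = 2√(7912 × 225) = 2669 N·s/m, so ζ = c/c_c = 682/2669 = 0.2556.
ω_d = ω_n√(1 − ζ²) = 5.930 × √(1 − 0.0653) = 5.733 rad/s.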